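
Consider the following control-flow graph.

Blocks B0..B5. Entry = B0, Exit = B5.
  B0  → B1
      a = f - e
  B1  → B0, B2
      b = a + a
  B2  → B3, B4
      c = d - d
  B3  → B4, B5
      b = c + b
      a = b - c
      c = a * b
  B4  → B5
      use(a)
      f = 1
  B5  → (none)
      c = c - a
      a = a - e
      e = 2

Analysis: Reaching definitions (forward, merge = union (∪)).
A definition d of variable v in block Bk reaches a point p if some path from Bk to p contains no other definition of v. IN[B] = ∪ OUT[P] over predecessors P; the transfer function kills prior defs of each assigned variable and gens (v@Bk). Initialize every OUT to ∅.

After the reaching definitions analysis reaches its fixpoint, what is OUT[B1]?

Converged values:
  B0:  IN={a@B0, b@B1}  OUT={a@B0, b@B1}
  B1:  IN={a@B0, b@B1}  OUT={a@B0, b@B1}
  B2:  IN={a@B0, b@B1}  OUT={a@B0, b@B1, c@B2}
  B3:  IN={a@B0, b@B1, c@B2}  OUT={a@B3, b@B3, c@B3}
  B4:  IN={a@B0, a@B3, b@B1, b@B3, c@B2, c@B3}  OUT={a@B0, a@B3, b@B1, b@B3, c@B2, c@B3, f@B4}
  B5:  IN={a@B0, a@B3, b@B1, b@B3, c@B2, c@B3, f@B4}  OUT={a@B5, b@B1, b@B3, c@B5, e@B5, f@B4}

Merge at B1: IN[B1] = OUT[B0] = {a@B0, b@B1}
Applying B1's transfer function to that IN value gives OUT[B1] (row B1 above).

Answer: {a@B0, b@B1}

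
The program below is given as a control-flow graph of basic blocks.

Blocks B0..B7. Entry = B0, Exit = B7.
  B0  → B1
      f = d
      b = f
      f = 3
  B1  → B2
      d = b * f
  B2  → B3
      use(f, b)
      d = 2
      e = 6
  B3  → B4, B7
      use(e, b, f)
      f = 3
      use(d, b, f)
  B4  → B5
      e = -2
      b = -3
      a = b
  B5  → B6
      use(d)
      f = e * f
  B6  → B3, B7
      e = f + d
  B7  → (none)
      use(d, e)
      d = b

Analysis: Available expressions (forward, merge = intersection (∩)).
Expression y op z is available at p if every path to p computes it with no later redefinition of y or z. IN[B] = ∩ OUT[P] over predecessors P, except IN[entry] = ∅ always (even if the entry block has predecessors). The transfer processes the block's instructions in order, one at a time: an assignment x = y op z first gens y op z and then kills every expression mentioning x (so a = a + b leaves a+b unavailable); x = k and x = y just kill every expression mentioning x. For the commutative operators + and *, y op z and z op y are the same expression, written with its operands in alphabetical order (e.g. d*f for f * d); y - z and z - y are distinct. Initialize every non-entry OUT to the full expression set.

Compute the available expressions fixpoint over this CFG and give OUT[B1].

Converged values:
  B0:  IN={}  OUT={}
  B1:  IN={}  OUT={b*f}
  B2:  IN={b*f}  OUT={b*f}
  B3:  IN={}  OUT={}
  B4:  IN={}  OUT={}
  B5:  IN={}  OUT={}
  B6:  IN={}  OUT={d+f}
  B7:  IN={}  OUT={}

Merge at B1: IN[B1] = OUT[B0] = {}
Applying B1's transfer function to that IN value gives OUT[B1] (row B1 above).

Answer: {b*f}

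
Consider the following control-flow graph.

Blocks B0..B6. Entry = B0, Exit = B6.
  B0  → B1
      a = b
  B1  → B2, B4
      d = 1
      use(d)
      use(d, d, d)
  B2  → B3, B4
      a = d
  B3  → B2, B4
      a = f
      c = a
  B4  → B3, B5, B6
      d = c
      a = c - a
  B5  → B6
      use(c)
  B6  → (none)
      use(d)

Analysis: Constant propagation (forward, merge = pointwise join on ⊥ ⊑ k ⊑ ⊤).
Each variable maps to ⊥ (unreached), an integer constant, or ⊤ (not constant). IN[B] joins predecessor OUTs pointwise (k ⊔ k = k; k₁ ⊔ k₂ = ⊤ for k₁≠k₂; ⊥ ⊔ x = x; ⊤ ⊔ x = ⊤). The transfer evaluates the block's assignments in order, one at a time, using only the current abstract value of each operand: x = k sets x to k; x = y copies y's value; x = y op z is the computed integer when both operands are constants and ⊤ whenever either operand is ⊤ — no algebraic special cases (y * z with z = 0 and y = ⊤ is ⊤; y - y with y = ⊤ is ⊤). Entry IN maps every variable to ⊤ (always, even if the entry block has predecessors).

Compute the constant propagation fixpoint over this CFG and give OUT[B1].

Answer: {a: ⊤, b: ⊤, c: ⊤, d: 1, e: ⊤, f: ⊤}

Working:
Per-block solution:
  B0: | IN=(all ⊤) | OUT=(all ⊤)
  B1: | IN=(all ⊤) | OUT={d:1; rest ⊤}
  B2: | IN=(all ⊤) | OUT=(all ⊤)
  B3: | IN=(all ⊤) | OUT=(all ⊤)
  B4: | IN=(all ⊤) | OUT=(all ⊤)
  B5: | IN=(all ⊤) | OUT=(all ⊤)
  B6: | IN=(all ⊤) | OUT=(all ⊤)

Merge at B1: IN[B1] = OUT[B0] = {a: ⊤, b: ⊤, c: ⊤, d: ⊤, e: ⊤, f: ⊤}
Applying B1's transfer function to that IN value gives OUT[B1] (row B1 above).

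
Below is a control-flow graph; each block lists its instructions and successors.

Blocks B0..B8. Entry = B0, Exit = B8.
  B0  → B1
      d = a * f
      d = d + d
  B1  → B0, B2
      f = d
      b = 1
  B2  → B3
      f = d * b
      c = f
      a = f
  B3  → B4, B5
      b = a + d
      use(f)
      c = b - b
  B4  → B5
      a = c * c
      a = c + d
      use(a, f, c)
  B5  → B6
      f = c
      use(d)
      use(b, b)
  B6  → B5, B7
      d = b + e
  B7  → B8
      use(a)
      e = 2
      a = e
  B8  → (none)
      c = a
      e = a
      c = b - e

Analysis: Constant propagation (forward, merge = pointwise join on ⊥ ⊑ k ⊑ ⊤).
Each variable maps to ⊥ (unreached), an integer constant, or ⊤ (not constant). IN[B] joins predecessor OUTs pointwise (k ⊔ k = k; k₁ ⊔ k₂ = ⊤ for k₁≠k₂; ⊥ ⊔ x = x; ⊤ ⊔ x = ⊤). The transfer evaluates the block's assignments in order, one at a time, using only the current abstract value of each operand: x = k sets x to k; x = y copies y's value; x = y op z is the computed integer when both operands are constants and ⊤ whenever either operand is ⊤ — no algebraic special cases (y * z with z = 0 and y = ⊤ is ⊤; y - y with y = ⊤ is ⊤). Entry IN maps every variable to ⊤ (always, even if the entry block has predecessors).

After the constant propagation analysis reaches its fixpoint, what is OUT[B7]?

Fixpoint table:
  B0: | IN=(all ⊤) | OUT=(all ⊤)
  B1: | IN=(all ⊤) | OUT={b:1; rest ⊤}
  B2: | IN={b:1; rest ⊤} | OUT={b:1; rest ⊤}
  B3: | IN={b:1; rest ⊤} | OUT=(all ⊤)
  B4: | IN=(all ⊤) | OUT=(all ⊤)
  B5: | IN=(all ⊤) | OUT=(all ⊤)
  B6: | IN=(all ⊤) | OUT=(all ⊤)
  B7: | IN=(all ⊤) | OUT={a:2, e:2; rest ⊤}
  B8: | IN={a:2, e:2; rest ⊤} | OUT={a:2, e:2; rest ⊤}

Merge at B7: IN[B7] = OUT[B6] = {a: ⊤, b: ⊤, c: ⊤, d: ⊤, e: ⊤, f: ⊤}
Applying B7's transfer function to that IN value gives OUT[B7] (row B7 above).

Answer: {a: 2, b: ⊤, c: ⊤, d: ⊤, e: 2, f: ⊤}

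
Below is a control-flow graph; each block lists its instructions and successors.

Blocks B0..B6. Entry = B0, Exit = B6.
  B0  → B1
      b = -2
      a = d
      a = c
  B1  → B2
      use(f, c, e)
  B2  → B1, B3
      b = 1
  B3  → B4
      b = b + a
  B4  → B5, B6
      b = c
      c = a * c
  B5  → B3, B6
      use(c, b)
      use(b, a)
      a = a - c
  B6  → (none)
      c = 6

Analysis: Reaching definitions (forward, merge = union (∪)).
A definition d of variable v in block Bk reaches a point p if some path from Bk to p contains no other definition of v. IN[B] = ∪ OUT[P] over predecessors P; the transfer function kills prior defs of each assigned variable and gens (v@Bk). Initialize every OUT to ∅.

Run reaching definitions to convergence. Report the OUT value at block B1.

Per-block solution:
  B0:  IN={}  OUT={a@B0, b@B0}
  B1:  IN={a@B0, b@B0, b@B2}  OUT={a@B0, b@B0, b@B2}
  B2:  IN={a@B0, b@B0, b@B2}  OUT={a@B0, b@B2}
  B3:  IN={a@B0, a@B5, b@B2, b@B4, c@B4}  OUT={a@B0, a@B5, b@B3, c@B4}
  B4:  IN={a@B0, a@B5, b@B3, c@B4}  OUT={a@B0, a@B5, b@B4, c@B4}
  B5:  IN={a@B0, a@B5, b@B4, c@B4}  OUT={a@B5, b@B4, c@B4}
  B6:  IN={a@B0, a@B5, b@B4, c@B4}  OUT={a@B0, a@B5, b@B4, c@B6}

Merge at B1: IN[B1] = OUT[B0] ⊔ OUT[B2] = {a@B0, b@B0, b@B2}
Applying B1's transfer function to that IN value gives OUT[B1] (row B1 above).

Answer: {a@B0, b@B0, b@B2}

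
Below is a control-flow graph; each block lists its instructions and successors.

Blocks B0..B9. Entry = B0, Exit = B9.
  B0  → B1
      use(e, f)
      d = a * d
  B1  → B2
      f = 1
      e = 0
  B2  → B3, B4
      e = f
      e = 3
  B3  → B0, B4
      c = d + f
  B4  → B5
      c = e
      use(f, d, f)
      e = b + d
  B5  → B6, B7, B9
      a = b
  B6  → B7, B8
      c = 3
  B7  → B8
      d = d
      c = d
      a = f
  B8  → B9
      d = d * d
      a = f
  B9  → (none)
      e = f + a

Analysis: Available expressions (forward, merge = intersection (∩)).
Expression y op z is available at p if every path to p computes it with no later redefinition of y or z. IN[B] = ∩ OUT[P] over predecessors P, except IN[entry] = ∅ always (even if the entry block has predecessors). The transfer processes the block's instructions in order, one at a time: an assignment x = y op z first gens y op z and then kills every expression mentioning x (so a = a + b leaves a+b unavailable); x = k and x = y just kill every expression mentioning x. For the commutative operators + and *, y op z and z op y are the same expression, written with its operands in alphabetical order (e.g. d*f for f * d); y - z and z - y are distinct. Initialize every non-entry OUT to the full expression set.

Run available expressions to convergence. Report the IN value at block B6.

Answer: {b+d}

Derivation:
Per-block solution:
  B0:   IN={}   OUT={}
  B1:   IN={}   OUT={}
  B2:   IN={}   OUT={}
  B3:   IN={}   OUT={d+f}
  B4:   IN={}   OUT={b+d}
  B5:   IN={b+d}   OUT={b+d}
  B6:   IN={b+d}   OUT={b+d}
  B7:   IN={b+d}   OUT={}
  B8:   IN={}   OUT={}
  B9:   IN={}   OUT={a+f}

Merge at B6: IN[B6] = OUT[B5] = {b+d}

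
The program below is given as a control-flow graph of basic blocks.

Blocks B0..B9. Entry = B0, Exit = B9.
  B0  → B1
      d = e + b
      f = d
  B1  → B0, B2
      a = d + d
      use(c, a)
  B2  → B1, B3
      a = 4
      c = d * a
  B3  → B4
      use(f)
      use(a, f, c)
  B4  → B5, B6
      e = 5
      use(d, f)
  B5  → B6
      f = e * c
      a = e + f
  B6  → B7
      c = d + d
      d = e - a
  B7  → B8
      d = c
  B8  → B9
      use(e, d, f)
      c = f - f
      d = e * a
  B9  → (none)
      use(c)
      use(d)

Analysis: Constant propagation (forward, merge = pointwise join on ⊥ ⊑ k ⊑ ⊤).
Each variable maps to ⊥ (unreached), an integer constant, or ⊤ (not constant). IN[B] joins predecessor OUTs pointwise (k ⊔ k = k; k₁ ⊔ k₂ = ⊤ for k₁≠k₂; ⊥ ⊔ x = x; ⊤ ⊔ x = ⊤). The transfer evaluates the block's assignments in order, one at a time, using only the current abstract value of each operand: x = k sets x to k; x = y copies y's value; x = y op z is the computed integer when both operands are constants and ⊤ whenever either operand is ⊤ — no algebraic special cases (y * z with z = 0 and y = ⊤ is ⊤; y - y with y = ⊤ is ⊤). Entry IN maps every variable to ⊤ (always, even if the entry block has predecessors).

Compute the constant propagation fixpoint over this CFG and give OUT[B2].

Answer: {a: 4, b: ⊤, c: ⊤, d: ⊤, e: ⊤, f: ⊤}

Trace:
Converged values:
  B0:   IN=(all ⊤)   OUT=(all ⊤)
  B1:   IN=(all ⊤)   OUT=(all ⊤)
  B2:   IN=(all ⊤)   OUT={a:4; rest ⊤}
  B3:   IN={a:4; rest ⊤}   OUT={a:4; rest ⊤}
  B4:   IN={a:4; rest ⊤}   OUT={a:4, e:5; rest ⊤}
  B5:   IN={a:4, e:5; rest ⊤}   OUT={e:5; rest ⊤}
  B6:   IN={e:5; rest ⊤}   OUT={e:5; rest ⊤}
  B7:   IN={e:5; rest ⊤}   OUT={e:5; rest ⊤}
  B8:   IN={e:5; rest ⊤}   OUT={e:5; rest ⊤}
  B9:   IN={e:5; rest ⊤}   OUT={e:5; rest ⊤}

Merge at B2: IN[B2] = OUT[B1] = {a: ⊤, b: ⊤, c: ⊤, d: ⊤, e: ⊤, f: ⊤}
Applying B2's transfer function to that IN value gives OUT[B2] (row B2 above).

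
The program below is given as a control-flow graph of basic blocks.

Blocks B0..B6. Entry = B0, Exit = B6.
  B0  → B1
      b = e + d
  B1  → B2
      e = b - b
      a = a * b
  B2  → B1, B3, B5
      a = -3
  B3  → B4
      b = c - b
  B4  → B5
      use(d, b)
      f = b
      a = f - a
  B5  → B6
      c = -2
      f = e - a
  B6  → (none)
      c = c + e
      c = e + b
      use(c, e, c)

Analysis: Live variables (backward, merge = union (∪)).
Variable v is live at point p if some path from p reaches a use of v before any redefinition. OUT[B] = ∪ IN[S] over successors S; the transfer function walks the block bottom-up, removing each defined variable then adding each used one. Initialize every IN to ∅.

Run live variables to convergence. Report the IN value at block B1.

Per-block solution:
  B0:  IN={a, c, d, e}  OUT={a, b, c, d}
  B1:  IN={a, b, c, d}  OUT={b, c, d, e}
  B2:  IN={b, c, d, e}  OUT={a, b, c, d, e}
  B3:  IN={a, b, c, d, e}  OUT={a, b, d, e}
  B4:  IN={a, b, d, e}  OUT={a, b, e}
  B5:  IN={a, b, e}  OUT={b, c, e}
  B6:  IN={b, c, e}  OUT={}

Merge at B1: OUT[B1] = IN[B2] = {b, c, d, e}
Applying B1's transfer function to that OUT value gives IN[B1] (row B1 above).

Answer: {a, b, c, d}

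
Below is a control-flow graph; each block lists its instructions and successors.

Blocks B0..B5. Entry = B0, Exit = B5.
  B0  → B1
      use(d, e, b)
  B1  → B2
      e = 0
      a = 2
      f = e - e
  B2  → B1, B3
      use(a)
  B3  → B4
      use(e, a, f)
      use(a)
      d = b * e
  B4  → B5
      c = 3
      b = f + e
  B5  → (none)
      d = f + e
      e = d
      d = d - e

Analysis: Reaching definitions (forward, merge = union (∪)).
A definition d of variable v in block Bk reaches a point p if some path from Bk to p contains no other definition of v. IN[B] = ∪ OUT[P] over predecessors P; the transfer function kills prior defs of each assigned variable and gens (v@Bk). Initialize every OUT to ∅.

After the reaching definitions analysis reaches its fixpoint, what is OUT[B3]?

Answer: {a@B1, d@B3, e@B1, f@B1}

Derivation:
Per-block solution:
  B0:   IN={}   OUT={}
  B1:   IN={a@B1, e@B1, f@B1}   OUT={a@B1, e@B1, f@B1}
  B2:   IN={a@B1, e@B1, f@B1}   OUT={a@B1, e@B1, f@B1}
  B3:   IN={a@B1, e@B1, f@B1}   OUT={a@B1, d@B3, e@B1, f@B1}
  B4:   IN={a@B1, d@B3, e@B1, f@B1}   OUT={a@B1, b@B4, c@B4, d@B3, e@B1, f@B1}
  B5:   IN={a@B1, b@B4, c@B4, d@B3, e@B1, f@B1}   OUT={a@B1, b@B4, c@B4, d@B5, e@B5, f@B1}

Merge at B3: IN[B3] = OUT[B2] = {a@B1, e@B1, f@B1}
Applying B3's transfer function to that IN value gives OUT[B3] (row B3 above).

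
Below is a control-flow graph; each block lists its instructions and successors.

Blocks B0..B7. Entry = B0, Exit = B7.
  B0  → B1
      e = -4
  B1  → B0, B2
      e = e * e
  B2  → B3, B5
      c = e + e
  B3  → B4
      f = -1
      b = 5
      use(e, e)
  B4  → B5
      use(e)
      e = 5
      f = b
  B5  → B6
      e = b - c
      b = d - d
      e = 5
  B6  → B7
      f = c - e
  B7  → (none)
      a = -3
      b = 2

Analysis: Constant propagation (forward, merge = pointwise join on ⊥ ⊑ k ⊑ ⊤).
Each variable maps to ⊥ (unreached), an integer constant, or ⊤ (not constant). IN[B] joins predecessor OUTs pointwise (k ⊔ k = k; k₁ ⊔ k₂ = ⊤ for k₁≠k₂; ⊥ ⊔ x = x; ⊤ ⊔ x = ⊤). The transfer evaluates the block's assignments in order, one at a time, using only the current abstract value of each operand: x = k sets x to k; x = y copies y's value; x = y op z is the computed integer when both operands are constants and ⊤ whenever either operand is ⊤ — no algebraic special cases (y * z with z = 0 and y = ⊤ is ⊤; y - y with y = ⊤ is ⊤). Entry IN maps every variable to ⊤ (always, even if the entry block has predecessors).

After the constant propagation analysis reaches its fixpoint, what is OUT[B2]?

Converged values:
  B0: | IN=(all ⊤) | OUT={e:-4; rest ⊤}
  B1: | IN={e:-4; rest ⊤} | OUT={e:16; rest ⊤}
  B2: | IN={e:16; rest ⊤} | OUT={c:32, e:16; rest ⊤}
  B3: | IN={c:32, e:16; rest ⊤} | OUT={b:5, c:32, e:16, f:-1; rest ⊤}
  B4: | IN={b:5, c:32, e:16, f:-1; rest ⊤} | OUT={b:5, c:32, e:5, f:5; rest ⊤}
  B5: | IN={c:32; rest ⊤} | OUT={c:32, e:5; rest ⊤}
  B6: | IN={c:32, e:5; rest ⊤} | OUT={c:32, e:5, f:27; rest ⊤}
  B7: | IN={c:32, e:5, f:27; rest ⊤} | OUT={a:-3, b:2, c:32, e:5, f:27; rest ⊤}

Merge at B2: IN[B2] = OUT[B1] = {a: ⊤, b: ⊤, c: ⊤, d: ⊤, e: 16, f: ⊤}
Applying B2's transfer function to that IN value gives OUT[B2] (row B2 above).

Answer: {a: ⊤, b: ⊤, c: 32, d: ⊤, e: 16, f: ⊤}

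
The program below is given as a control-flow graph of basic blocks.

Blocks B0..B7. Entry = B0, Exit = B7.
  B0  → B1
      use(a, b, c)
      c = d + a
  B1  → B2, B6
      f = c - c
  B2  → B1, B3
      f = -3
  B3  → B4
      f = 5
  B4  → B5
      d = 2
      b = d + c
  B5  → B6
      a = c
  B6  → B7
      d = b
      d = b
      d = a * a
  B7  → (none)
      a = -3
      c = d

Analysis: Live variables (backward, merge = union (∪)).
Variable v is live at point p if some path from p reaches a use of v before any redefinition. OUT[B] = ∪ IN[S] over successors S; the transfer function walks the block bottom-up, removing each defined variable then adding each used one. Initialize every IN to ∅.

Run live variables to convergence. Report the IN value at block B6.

Answer: {a, b}

Trace:
Fixpoint table:
  B0:  IN={a, b, c, d}  OUT={a, b, c}
  B1:  IN={a, b, c}  OUT={a, b, c}
  B2:  IN={a, b, c}  OUT={a, b, c}
  B3:  IN={c}  OUT={c}
  B4:  IN={c}  OUT={b, c}
  B5:  IN={b, c}  OUT={a, b}
  B6:  IN={a, b}  OUT={d}
  B7:  IN={d}  OUT={}

Merge at B6: OUT[B6] = IN[B7] = {d}
Applying B6's transfer function to that OUT value gives IN[B6] (row B6 above).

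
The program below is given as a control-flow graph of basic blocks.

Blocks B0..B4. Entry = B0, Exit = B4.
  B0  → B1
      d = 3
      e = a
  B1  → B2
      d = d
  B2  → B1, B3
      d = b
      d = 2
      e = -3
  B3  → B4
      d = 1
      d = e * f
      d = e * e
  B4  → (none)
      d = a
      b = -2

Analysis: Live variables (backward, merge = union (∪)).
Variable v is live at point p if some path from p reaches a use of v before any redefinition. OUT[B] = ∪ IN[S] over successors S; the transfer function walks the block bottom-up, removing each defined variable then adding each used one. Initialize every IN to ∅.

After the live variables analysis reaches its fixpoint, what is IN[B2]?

Answer: {a, b, f}

Trace:
Converged values:
  B0: | IN={a, b, f} | OUT={a, b, d, f}
  B1: | IN={a, b, d, f} | OUT={a, b, f}
  B2: | IN={a, b, f} | OUT={a, b, d, e, f}
  B3: | IN={a, e, f} | OUT={a}
  B4: | IN={a} | OUT={}

Merge at B2: OUT[B2] = IN[B1] ⊔ IN[B3] = {a, b, d, e, f}
Applying B2's transfer function to that OUT value gives IN[B2] (row B2 above).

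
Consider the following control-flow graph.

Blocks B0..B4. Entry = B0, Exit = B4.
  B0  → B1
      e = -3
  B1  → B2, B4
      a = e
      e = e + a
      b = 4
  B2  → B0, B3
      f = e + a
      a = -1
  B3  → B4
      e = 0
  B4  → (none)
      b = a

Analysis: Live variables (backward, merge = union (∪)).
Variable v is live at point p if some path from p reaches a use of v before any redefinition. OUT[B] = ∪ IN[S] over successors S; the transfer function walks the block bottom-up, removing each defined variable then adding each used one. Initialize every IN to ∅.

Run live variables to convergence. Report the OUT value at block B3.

Answer: {a}

Derivation:
Converged values:
  B0:   IN={}   OUT={e}
  B1:   IN={e}   OUT={a, e}
  B2:   IN={a, e}   OUT={a}
  B3:   IN={a}   OUT={a}
  B4:   IN={a}   OUT={}

Merge at B3: OUT[B3] = IN[B4] = {a}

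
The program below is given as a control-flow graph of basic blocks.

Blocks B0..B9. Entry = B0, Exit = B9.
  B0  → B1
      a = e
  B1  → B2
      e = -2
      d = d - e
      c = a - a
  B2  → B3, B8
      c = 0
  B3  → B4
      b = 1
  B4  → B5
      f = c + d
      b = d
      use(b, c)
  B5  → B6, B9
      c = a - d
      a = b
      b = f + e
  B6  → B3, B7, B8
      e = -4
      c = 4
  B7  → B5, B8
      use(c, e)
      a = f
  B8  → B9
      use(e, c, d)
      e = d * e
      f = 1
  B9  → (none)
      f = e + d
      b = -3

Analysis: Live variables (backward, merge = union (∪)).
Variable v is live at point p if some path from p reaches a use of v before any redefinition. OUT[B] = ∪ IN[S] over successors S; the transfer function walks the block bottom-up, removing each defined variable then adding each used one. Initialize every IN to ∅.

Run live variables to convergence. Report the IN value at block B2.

Fixpoint table:
  B0: | IN={d, e} | OUT={a, d}
  B1: | IN={a, d} | OUT={a, d, e}
  B2: | IN={a, d, e} | OUT={a, c, d, e}
  B3: | IN={a, c, d, e} | OUT={a, c, d, e}
  B4: | IN={a, c, d, e} | OUT={a, b, d, e, f}
  B5: | IN={a, b, d, e, f} | OUT={a, b, d, e, f}
  B6: | IN={a, b, d, f} | OUT={a, b, c, d, e, f}
  B7: | IN={b, c, d, e, f} | OUT={a, b, c, d, e, f}
  B8: | IN={c, d, e} | OUT={d, e}
  B9: | IN={d, e} | OUT={}

Merge at B2: OUT[B2] = IN[B3] ⊔ IN[B8] = {a, c, d, e}
Applying B2's transfer function to that OUT value gives IN[B2] (row B2 above).

Answer: {a, d, e}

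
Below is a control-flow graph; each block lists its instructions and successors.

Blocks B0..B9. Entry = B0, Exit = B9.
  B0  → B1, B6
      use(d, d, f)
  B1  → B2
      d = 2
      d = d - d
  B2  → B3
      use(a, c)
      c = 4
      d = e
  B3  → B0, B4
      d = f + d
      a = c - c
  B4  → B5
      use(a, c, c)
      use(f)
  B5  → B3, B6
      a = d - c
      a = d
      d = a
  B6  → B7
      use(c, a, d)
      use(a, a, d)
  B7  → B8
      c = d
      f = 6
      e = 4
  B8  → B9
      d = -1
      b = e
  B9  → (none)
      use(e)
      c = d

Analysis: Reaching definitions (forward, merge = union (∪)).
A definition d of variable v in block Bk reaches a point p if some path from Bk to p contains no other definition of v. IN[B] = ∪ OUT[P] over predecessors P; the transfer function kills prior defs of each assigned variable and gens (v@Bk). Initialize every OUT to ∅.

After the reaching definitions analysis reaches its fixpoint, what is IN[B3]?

Converged values:
  B0: | IN={a@B3, c@B2, d@B3} | OUT={a@B3, c@B2, d@B3}
  B1: | IN={a@B3, c@B2, d@B3} | OUT={a@B3, c@B2, d@B1}
  B2: | IN={a@B3, c@B2, d@B1} | OUT={a@B3, c@B2, d@B2}
  B3: | IN={a@B3, a@B5, c@B2, d@B2, d@B5} | OUT={a@B3, c@B2, d@B3}
  B4: | IN={a@B3, c@B2, d@B3} | OUT={a@B3, c@B2, d@B3}
  B5: | IN={a@B3, c@B2, d@B3} | OUT={a@B5, c@B2, d@B5}
  B6: | IN={a@B3, a@B5, c@B2, d@B3, d@B5} | OUT={a@B3, a@B5, c@B2, d@B3, d@B5}
  B7: | IN={a@B3, a@B5, c@B2, d@B3, d@B5} | OUT={a@B3, a@B5, c@B7, d@B3, d@B5, e@B7, f@B7}
  B8: | IN={a@B3, a@B5, c@B7, d@B3, d@B5, e@B7, f@B7} | OUT={a@B3, a@B5, b@B8, c@B7, d@B8, e@B7, f@B7}
  B9: | IN={a@B3, a@B5, b@B8, c@B7, d@B8, e@B7, f@B7} | OUT={a@B3, a@B5, b@B8, c@B9, d@B8, e@B7, f@B7}

Merge at B3: IN[B3] = OUT[B2] ⊔ OUT[B5] = {a@B3, a@B5, c@B2, d@B2, d@B5}

Answer: {a@B3, a@B5, c@B2, d@B2, d@B5}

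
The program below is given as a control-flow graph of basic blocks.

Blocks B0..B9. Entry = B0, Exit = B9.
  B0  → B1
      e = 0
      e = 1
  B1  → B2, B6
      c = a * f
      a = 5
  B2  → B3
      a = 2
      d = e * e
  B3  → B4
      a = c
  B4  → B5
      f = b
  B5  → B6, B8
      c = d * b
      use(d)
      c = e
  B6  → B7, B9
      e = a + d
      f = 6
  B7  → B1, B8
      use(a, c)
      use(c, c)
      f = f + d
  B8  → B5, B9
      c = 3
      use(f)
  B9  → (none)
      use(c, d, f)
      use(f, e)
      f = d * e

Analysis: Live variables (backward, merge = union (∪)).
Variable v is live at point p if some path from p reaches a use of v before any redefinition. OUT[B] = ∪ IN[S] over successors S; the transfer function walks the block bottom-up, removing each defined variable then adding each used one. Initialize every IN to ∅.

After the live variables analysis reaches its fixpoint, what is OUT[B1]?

Answer: {a, b, c, d, e}

Derivation:
Per-block solution:
  B0:   IN={a, b, d, f}   OUT={a, b, d, e, f}
  B1:   IN={a, b, d, e, f}   OUT={a, b, c, d, e}
  B2:   IN={b, c, e}   OUT={b, c, d, e}
  B3:   IN={b, c, d, e}   OUT={a, b, d, e}
  B4:   IN={a, b, d, e}   OUT={a, b, d, e, f}
  B5:   IN={a, b, d, e, f}   OUT={a, b, c, d, e, f}
  B6:   IN={a, b, c, d}   OUT={a, b, c, d, e, f}
  B7:   IN={a, b, c, d, e, f}   OUT={a, b, d, e, f}
  B8:   IN={a, b, d, e, f}   OUT={a, b, c, d, e, f}
  B9:   IN={c, d, e, f}   OUT={}

Merge at B1: OUT[B1] = IN[B2] ⊔ IN[B6] = {a, b, c, d, e}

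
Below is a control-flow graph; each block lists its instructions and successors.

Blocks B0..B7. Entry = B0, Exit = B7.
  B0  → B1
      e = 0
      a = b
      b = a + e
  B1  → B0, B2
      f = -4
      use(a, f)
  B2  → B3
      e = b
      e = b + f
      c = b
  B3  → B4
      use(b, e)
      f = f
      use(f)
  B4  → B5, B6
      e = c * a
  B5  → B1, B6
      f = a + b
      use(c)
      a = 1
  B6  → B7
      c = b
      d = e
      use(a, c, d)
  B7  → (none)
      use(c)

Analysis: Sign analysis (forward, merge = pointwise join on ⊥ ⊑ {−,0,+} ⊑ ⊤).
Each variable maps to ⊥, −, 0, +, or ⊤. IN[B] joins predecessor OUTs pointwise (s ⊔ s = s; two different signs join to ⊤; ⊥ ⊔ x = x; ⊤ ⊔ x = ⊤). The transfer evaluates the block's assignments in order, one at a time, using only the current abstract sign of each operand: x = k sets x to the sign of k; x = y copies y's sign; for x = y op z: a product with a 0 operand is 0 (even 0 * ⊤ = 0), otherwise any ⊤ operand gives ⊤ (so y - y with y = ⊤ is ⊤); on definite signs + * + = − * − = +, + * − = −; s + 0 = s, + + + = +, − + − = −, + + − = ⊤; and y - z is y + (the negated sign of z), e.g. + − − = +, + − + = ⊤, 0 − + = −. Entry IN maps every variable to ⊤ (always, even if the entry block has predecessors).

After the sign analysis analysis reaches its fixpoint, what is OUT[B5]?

Per-block solution:
  B0:  IN=(all ⊤)  OUT={e:0; rest ⊤}
  B1:  IN=(all ⊤)  OUT={f:-; rest ⊤}
  B2:  IN={f:-; rest ⊤}  OUT={f:-; rest ⊤}
  B3:  IN={f:-; rest ⊤}  OUT={f:-; rest ⊤}
  B4:  IN={f:-; rest ⊤}  OUT={f:-; rest ⊤}
  B5:  IN={f:-; rest ⊤}  OUT={a:+; rest ⊤}
  B6:  IN=(all ⊤)  OUT=(all ⊤)
  B7:  IN=(all ⊤)  OUT=(all ⊤)

Merge at B5: IN[B5] = OUT[B4] = {a: ⊤, b: ⊤, c: ⊤, d: ⊤, e: ⊤, f: -}
Applying B5's transfer function to that IN value gives OUT[B5] (row B5 above).

Answer: {a: +, b: ⊤, c: ⊤, d: ⊤, e: ⊤, f: ⊤}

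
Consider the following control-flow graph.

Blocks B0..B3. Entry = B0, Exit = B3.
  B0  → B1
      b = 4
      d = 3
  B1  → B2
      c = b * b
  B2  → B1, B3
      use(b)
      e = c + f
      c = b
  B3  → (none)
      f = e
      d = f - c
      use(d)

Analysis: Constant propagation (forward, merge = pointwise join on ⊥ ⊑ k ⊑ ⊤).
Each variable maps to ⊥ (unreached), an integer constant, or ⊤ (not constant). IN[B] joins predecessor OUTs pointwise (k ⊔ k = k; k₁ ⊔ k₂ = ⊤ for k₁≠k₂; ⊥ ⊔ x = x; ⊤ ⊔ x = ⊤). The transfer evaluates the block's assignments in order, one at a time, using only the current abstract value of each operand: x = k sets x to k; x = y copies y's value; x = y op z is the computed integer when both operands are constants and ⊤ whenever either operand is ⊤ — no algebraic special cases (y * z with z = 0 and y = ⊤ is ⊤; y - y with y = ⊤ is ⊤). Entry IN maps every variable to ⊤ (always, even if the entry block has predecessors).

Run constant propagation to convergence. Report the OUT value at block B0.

Answer: {a: ⊤, b: 4, c: ⊤, d: 3, e: ⊤, f: ⊤}

Derivation:
Fixpoint table:
  B0: | IN=(all ⊤) | OUT={b:4, d:3; rest ⊤}
  B1: | IN={b:4, d:3; rest ⊤} | OUT={b:4, c:16, d:3; rest ⊤}
  B2: | IN={b:4, c:16, d:3; rest ⊤} | OUT={b:4, c:4, d:3; rest ⊤}
  B3: | IN={b:4, c:4, d:3; rest ⊤} | OUT={b:4, c:4; rest ⊤}

B0 is the boundary node: IN[B0] = {a: ⊤, b: ⊤, c: ⊤, d: ⊤, e: ⊤, f: ⊤}
Applying B0's transfer function to that IN value gives OUT[B0] (row B0 above).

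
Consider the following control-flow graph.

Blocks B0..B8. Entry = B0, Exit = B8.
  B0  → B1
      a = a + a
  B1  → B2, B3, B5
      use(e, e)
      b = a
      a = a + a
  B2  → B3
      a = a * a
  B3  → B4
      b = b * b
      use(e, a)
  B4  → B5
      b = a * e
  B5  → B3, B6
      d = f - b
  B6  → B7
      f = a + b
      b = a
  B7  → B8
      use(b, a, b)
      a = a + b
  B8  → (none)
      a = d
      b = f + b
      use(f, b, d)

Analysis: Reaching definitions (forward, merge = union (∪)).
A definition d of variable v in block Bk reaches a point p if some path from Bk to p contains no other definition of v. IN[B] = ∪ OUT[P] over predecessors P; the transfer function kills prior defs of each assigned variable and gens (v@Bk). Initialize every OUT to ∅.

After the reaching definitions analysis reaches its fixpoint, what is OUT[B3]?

Answer: {a@B1, a@B2, b@B3, d@B5}

Derivation:
Converged values:
  B0:  IN={}  OUT={a@B0}
  B1:  IN={a@B0}  OUT={a@B1, b@B1}
  B2:  IN={a@B1, b@B1}  OUT={a@B2, b@B1}
  B3:  IN={a@B1, a@B2, b@B1, b@B4, d@B5}  OUT={a@B1, a@B2, b@B3, d@B5}
  B4:  IN={a@B1, a@B2, b@B3, d@B5}  OUT={a@B1, a@B2, b@B4, d@B5}
  B5:  IN={a@B1, a@B2, b@B1, b@B4, d@B5}  OUT={a@B1, a@B2, b@B1, b@B4, d@B5}
  B6:  IN={a@B1, a@B2, b@B1, b@B4, d@B5}  OUT={a@B1, a@B2, b@B6, d@B5, f@B6}
  B7:  IN={a@B1, a@B2, b@B6, d@B5, f@B6}  OUT={a@B7, b@B6, d@B5, f@B6}
  B8:  IN={a@B7, b@B6, d@B5, f@B6}  OUT={a@B8, b@B8, d@B5, f@B6}

Merge at B3: IN[B3] = OUT[B1] ⊔ OUT[B2] ⊔ OUT[B5] = {a@B1, a@B2, b@B1, b@B4, d@B5}
Applying B3's transfer function to that IN value gives OUT[B3] (row B3 above).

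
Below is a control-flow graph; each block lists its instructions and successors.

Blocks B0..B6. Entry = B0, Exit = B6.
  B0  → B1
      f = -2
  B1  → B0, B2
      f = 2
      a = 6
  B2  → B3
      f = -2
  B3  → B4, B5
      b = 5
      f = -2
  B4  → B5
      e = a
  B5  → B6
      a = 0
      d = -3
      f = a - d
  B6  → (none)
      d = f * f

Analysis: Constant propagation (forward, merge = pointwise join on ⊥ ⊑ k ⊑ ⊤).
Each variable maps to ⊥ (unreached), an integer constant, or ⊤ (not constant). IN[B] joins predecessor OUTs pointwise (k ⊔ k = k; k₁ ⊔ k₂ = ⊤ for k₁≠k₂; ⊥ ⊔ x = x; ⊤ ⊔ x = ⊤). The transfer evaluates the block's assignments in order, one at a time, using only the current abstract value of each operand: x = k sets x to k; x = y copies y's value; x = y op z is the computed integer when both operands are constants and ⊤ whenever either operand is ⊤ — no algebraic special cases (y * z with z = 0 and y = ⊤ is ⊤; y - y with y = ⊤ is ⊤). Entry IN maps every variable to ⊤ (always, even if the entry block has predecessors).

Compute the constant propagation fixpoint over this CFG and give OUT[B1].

Answer: {a: 6, b: ⊤, c: ⊤, d: ⊤, e: ⊤, f: 2}

Derivation:
Converged values:
  B0:   IN=(all ⊤)   OUT={f:-2; rest ⊤}
  B1:   IN={f:-2; rest ⊤}   OUT={a:6, f:2; rest ⊤}
  B2:   IN={a:6, f:2; rest ⊤}   OUT={a:6, f:-2; rest ⊤}
  B3:   IN={a:6, f:-2; rest ⊤}   OUT={a:6, b:5, f:-2; rest ⊤}
  B4:   IN={a:6, b:5, f:-2; rest ⊤}   OUT={a:6, b:5, e:6, f:-2; rest ⊤}
  B5:   IN={a:6, b:5, f:-2; rest ⊤}   OUT={a:0, b:5, d:-3, f:3; rest ⊤}
  B6:   IN={a:0, b:5, d:-3, f:3; rest ⊤}   OUT={a:0, b:5, d:9, f:3; rest ⊤}

Merge at B1: IN[B1] = OUT[B0] = {a: ⊤, b: ⊤, c: ⊤, d: ⊤, e: ⊤, f: -2}
Applying B1's transfer function to that IN value gives OUT[B1] (row B1 above).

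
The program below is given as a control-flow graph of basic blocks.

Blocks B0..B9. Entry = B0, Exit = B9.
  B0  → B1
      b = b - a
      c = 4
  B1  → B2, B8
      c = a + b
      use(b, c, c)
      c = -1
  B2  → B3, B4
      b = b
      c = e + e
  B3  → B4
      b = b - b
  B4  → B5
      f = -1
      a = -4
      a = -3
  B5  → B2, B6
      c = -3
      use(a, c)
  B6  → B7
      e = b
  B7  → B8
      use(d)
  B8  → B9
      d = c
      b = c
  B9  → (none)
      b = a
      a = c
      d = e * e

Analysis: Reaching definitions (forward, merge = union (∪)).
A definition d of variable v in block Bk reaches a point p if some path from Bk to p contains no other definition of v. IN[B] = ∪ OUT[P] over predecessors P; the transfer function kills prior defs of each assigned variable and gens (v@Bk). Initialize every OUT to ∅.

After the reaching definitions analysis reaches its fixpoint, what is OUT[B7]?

Per-block solution:
  B0:  IN={}  OUT={b@B0, c@B0}
  B1:  IN={b@B0, c@B0}  OUT={b@B0, c@B1}
  B2:  IN={a@B4, b@B0, b@B2, b@B3, c@B1, c@B5, f@B4}  OUT={a@B4, b@B2, c@B2, f@B4}
  B3:  IN={a@B4, b@B2, c@B2, f@B4}  OUT={a@B4, b@B3, c@B2, f@B4}
  B4:  IN={a@B4, b@B2, b@B3, c@B2, f@B4}  OUT={a@B4, b@B2, b@B3, c@B2, f@B4}
  B5:  IN={a@B4, b@B2, b@B3, c@B2, f@B4}  OUT={a@B4, b@B2, b@B3, c@B5, f@B4}
  B6:  IN={a@B4, b@B2, b@B3, c@B5, f@B4}  OUT={a@B4, b@B2, b@B3, c@B5, e@B6, f@B4}
  B7:  IN={a@B4, b@B2, b@B3, c@B5, e@B6, f@B4}  OUT={a@B4, b@B2, b@B3, c@B5, e@B6, f@B4}
  B8:  IN={a@B4, b@B0, b@B2, b@B3, c@B1, c@B5, e@B6, f@B4}  OUT={a@B4, b@B8, c@B1, c@B5, d@B8, e@B6, f@B4}
  B9:  IN={a@B4, b@B8, c@B1, c@B5, d@B8, e@B6, f@B4}  OUT={a@B9, b@B9, c@B1, c@B5, d@B9, e@B6, f@B4}

Merge at B7: IN[B7] = OUT[B6] = {a@B4, b@B2, b@B3, c@B5, e@B6, f@B4}
Applying B7's transfer function to that IN value gives OUT[B7] (row B7 above).

Answer: {a@B4, b@B2, b@B3, c@B5, e@B6, f@B4}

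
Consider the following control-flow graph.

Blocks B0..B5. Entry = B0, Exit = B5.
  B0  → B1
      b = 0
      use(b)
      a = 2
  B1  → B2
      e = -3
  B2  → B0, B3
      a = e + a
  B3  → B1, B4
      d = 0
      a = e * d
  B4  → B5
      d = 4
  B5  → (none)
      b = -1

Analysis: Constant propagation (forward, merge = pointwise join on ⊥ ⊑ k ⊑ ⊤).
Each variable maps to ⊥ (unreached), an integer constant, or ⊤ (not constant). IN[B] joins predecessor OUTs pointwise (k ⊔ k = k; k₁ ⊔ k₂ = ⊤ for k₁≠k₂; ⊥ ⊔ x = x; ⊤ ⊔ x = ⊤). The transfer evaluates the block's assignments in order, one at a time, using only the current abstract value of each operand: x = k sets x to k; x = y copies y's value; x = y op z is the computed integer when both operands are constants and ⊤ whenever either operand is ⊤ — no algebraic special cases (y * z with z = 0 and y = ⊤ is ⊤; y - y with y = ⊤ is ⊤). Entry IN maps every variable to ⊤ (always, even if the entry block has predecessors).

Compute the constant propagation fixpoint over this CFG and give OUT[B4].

Fixpoint table:
  B0:   IN=(all ⊤)   OUT={a:2, b:0; rest ⊤}
  B1:   IN={b:0; rest ⊤}   OUT={b:0, e:-3; rest ⊤}
  B2:   IN={b:0, e:-3; rest ⊤}   OUT={b:0, e:-3; rest ⊤}
  B3:   IN={b:0, e:-3; rest ⊤}   OUT={a:0, b:0, d:0, e:-3; rest ⊤}
  B4:   IN={a:0, b:0, d:0, e:-3; rest ⊤}   OUT={a:0, b:0, d:4, e:-3; rest ⊤}
  B5:   IN={a:0, b:0, d:4, e:-3; rest ⊤}   OUT={a:0, b:-1, d:4, e:-3; rest ⊤}

Merge at B4: IN[B4] = OUT[B3] = {a: 0, b: 0, c: ⊤, d: 0, e: -3, f: ⊤}
Applying B4's transfer function to that IN value gives OUT[B4] (row B4 above).

Answer: {a: 0, b: 0, c: ⊤, d: 4, e: -3, f: ⊤}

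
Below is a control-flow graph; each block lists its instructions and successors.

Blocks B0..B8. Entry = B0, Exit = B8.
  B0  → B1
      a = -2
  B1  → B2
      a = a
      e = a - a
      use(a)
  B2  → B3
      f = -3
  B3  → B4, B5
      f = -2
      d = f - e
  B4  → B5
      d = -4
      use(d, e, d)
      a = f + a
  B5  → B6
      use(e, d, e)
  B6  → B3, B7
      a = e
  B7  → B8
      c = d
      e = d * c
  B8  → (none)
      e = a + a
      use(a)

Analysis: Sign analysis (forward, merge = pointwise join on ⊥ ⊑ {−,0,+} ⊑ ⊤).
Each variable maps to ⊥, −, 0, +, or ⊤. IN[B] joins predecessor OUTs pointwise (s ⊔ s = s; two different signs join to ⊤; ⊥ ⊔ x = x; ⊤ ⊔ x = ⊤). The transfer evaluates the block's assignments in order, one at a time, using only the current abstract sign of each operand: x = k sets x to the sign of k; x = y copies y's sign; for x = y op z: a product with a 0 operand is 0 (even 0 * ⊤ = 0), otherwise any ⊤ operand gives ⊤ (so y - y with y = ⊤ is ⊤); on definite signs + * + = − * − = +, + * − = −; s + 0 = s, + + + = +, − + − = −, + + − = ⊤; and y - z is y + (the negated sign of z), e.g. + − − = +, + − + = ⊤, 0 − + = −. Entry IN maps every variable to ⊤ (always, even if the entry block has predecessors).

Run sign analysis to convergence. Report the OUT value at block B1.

Answer: {a: -, b: ⊤, c: ⊤, d: ⊤, e: ⊤, f: ⊤}

Derivation:
Per-block solution:
  B0: | IN=(all ⊤) | OUT={a:-; rest ⊤}
  B1: | IN={a:-; rest ⊤} | OUT={a:-; rest ⊤}
  B2: | IN={a:-; rest ⊤} | OUT={a:-, f:-; rest ⊤}
  B3: | IN={f:-; rest ⊤} | OUT={f:-; rest ⊤}
  B4: | IN={f:-; rest ⊤} | OUT={d:-, f:-; rest ⊤}
  B5: | IN={f:-; rest ⊤} | OUT={f:-; rest ⊤}
  B6: | IN={f:-; rest ⊤} | OUT={f:-; rest ⊤}
  B7: | IN={f:-; rest ⊤} | OUT={f:-; rest ⊤}
  B8: | IN={f:-; rest ⊤} | OUT={f:-; rest ⊤}

Merge at B1: IN[B1] = OUT[B0] = {a: -, b: ⊤, c: ⊤, d: ⊤, e: ⊤, f: ⊤}
Applying B1's transfer function to that IN value gives OUT[B1] (row B1 above).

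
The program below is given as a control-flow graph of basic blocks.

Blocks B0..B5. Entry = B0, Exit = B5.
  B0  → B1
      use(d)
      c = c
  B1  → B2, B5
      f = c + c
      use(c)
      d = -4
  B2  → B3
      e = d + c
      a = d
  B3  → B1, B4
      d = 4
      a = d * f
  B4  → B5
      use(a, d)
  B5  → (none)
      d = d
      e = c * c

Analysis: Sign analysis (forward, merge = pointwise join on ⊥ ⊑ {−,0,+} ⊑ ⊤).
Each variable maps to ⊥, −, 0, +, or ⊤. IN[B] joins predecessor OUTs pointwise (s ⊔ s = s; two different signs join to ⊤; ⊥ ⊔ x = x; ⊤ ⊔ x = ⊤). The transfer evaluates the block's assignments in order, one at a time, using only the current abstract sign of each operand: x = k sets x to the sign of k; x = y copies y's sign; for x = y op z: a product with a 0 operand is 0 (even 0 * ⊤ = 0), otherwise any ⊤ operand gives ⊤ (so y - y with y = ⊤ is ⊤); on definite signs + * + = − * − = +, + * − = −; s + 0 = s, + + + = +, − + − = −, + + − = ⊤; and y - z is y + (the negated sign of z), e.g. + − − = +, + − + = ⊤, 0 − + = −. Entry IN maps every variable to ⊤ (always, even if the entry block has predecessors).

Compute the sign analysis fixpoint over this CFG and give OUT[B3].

Converged values:
  B0:  IN=(all ⊤)  OUT=(all ⊤)
  B1:  IN=(all ⊤)  OUT={d:-; rest ⊤}
  B2:  IN={d:-; rest ⊤}  OUT={a:-, d:-; rest ⊤}
  B3:  IN={a:-, d:-; rest ⊤}  OUT={d:+; rest ⊤}
  B4:  IN={d:+; rest ⊤}  OUT={d:+; rest ⊤}
  B5:  IN=(all ⊤)  OUT=(all ⊤)

Merge at B3: IN[B3] = OUT[B2] = {a: -, b: ⊤, c: ⊤, d: -, e: ⊤, f: ⊤}
Applying B3's transfer function to that IN value gives OUT[B3] (row B3 above).

Answer: {a: ⊤, b: ⊤, c: ⊤, d: +, e: ⊤, f: ⊤}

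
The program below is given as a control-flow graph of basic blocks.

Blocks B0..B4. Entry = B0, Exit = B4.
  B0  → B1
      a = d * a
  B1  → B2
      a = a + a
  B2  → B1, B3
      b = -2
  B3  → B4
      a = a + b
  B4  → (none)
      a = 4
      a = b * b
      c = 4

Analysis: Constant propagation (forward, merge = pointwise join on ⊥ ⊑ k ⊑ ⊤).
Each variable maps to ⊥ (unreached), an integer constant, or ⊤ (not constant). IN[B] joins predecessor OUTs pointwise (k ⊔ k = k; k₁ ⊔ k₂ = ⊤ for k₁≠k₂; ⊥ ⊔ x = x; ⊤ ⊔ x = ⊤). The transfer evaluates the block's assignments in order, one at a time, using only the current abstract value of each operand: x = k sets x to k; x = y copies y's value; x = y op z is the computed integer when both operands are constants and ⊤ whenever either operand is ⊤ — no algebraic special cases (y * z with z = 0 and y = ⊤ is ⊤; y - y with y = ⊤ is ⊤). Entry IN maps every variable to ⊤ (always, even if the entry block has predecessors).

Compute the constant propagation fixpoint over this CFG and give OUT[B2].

Converged values:
  B0:  IN=(all ⊤)  OUT=(all ⊤)
  B1:  IN=(all ⊤)  OUT=(all ⊤)
  B2:  IN=(all ⊤)  OUT={b:-2; rest ⊤}
  B3:  IN={b:-2; rest ⊤}  OUT={b:-2; rest ⊤}
  B4:  IN={b:-2; rest ⊤}  OUT={a:4, b:-2, c:4; rest ⊤}

Merge at B2: IN[B2] = OUT[B1] = {a: ⊤, b: ⊤, c: ⊤, d: ⊤, e: ⊤, f: ⊤}
Applying B2's transfer function to that IN value gives OUT[B2] (row B2 above).

Answer: {a: ⊤, b: -2, c: ⊤, d: ⊤, e: ⊤, f: ⊤}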